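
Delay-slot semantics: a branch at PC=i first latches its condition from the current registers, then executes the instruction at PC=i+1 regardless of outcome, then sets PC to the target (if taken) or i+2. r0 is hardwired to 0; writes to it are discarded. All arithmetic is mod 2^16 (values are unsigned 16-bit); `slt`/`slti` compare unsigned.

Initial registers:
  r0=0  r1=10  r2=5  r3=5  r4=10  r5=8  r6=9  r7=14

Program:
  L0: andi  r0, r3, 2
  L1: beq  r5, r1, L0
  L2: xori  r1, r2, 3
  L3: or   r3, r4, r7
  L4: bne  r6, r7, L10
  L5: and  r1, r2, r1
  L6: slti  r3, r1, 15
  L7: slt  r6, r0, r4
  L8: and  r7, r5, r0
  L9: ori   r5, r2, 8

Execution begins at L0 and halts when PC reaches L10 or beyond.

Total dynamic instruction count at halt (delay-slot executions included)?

6

  step pc=0: andi  r0, r3, 2  regs=(0,10,5,5,10,8,9,14)
  step pc=1: beq  r5, r1, L0  cond=F  regs=(0,10,5,5,10,8,9,14)
  step pc=2: xori  r1, r2, 3  regs=(0,6,5,5,10,8,9,14)
  step pc=3: or   r3, r4, r7  regs=(0,6,5,14,10,8,9,14)
  step pc=4: bne  r6, r7, L10  cond=T  regs=(0,6,5,14,10,8,9,14)
  step pc=5: and  r1, r2, r1  regs=(0,4,5,14,10,8,9,14)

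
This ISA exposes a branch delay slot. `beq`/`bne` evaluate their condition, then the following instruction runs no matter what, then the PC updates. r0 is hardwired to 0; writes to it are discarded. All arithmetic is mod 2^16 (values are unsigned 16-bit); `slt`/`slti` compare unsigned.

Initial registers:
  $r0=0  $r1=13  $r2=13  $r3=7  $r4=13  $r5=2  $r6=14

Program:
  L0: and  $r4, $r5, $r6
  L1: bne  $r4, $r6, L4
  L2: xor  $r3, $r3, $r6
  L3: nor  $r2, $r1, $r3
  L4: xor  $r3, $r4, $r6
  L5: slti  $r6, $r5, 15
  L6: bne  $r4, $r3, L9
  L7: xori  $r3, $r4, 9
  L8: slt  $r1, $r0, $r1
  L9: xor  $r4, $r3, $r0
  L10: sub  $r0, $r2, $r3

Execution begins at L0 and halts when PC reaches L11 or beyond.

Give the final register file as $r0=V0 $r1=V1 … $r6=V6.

$r0=0 $r1=13 $r2=13 $r3=11 $r4=11 $r5=2 $r6=1

[0] and  $r4, $r5, $r6  →  {$r0:0, $r1:13, $r2:13, $r3:7, $r4:2, $r5:2, $r6:14}
[1] bne  $r4, $r6, L4  →  {$r0:0, $r1:13, $r2:13, $r3:7, $r4:2, $r5:2, $r6:14}  ⟨branch taken⟩
[2] xor  $r3, $r3, $r6  →  {$r0:0, $r1:13, $r2:13, $r3:9, $r4:2, $r5:2, $r6:14}
[4] xor  $r3, $r4, $r6  →  {$r0:0, $r1:13, $r2:13, $r3:12, $r4:2, $r5:2, $r6:14}
[5] slti  $r6, $r5, 15  →  {$r0:0, $r1:13, $r2:13, $r3:12, $r4:2, $r5:2, $r6:1}
[6] bne  $r4, $r3, L9  →  {$r0:0, $r1:13, $r2:13, $r3:12, $r4:2, $r5:2, $r6:1}  ⟨branch taken⟩
[7] xori  $r3, $r4, 9  →  {$r0:0, $r1:13, $r2:13, $r3:11, $r4:2, $r5:2, $r6:1}
[9] xor  $r4, $r3, $r0  →  {$r0:0, $r1:13, $r2:13, $r3:11, $r4:11, $r5:2, $r6:1}
[10] sub  $r0, $r2, $r3  →  {$r0:0, $r1:13, $r2:13, $r3:11, $r4:11, $r5:2, $r6:1}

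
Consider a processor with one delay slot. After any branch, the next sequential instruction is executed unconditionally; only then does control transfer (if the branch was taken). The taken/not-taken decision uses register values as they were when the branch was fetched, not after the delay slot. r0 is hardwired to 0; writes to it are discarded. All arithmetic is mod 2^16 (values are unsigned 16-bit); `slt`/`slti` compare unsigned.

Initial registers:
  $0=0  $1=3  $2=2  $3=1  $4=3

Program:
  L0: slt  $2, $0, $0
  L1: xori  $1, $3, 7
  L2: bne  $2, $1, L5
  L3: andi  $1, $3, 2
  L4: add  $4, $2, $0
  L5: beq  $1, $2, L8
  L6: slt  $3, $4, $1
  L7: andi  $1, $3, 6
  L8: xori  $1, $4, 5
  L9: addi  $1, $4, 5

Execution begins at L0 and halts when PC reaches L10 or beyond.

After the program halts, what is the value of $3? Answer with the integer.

  step pc=0: slt  $2, $0, $0  regs=(0,3,0,1,3)
  step pc=1: xori  $1, $3, 7  regs=(0,6,0,1,3)
  step pc=2: bne  $2, $1, L5  cond=T  regs=(0,6,0,1,3)
  step pc=3: andi  $1, $3, 2  regs=(0,0,0,1,3)
  step pc=5: beq  $1, $2, L8  cond=T  regs=(0,0,0,1,3)
  step pc=6: slt  $3, $4, $1  regs=(0,0,0,0,3)
  step pc=8: xori  $1, $4, 5  regs=(0,6,0,0,3)
  step pc=9: addi  $1, $4, 5  regs=(0,8,0,0,3)

0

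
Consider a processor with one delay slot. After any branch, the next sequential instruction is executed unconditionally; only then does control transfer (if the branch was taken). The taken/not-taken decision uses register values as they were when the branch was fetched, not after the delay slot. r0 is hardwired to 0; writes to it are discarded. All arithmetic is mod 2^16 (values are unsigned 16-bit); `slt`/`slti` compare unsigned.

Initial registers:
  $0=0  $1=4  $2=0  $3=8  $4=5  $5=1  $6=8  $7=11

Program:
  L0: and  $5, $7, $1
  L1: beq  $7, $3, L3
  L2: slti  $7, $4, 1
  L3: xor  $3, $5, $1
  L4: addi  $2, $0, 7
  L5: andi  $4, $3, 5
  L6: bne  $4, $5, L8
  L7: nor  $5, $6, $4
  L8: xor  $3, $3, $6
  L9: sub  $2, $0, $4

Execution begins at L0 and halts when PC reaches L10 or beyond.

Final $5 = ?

  step pc=0: and  $5, $7, $1  regs=(0,4,0,8,5,0,8,11)
  step pc=1: beq  $7, $3, L3  cond=F  regs=(0,4,0,8,5,0,8,11)
  step pc=2: slti  $7, $4, 1  regs=(0,4,0,8,5,0,8,0)
  step pc=3: xor  $3, $5, $1  regs=(0,4,0,4,5,0,8,0)
  step pc=4: addi  $2, $0, 7  regs=(0,4,7,4,5,0,8,0)
  step pc=5: andi  $4, $3, 5  regs=(0,4,7,4,4,0,8,0)
  step pc=6: bne  $4, $5, L8  cond=T  regs=(0,4,7,4,4,0,8,0)
  step pc=7: nor  $5, $6, $4  regs=(0,4,7,4,4,65523,8,0)
  step pc=8: xor  $3, $3, $6  regs=(0,4,7,12,4,65523,8,0)
  step pc=9: sub  $2, $0, $4  regs=(0,4,65532,12,4,65523,8,0)

65523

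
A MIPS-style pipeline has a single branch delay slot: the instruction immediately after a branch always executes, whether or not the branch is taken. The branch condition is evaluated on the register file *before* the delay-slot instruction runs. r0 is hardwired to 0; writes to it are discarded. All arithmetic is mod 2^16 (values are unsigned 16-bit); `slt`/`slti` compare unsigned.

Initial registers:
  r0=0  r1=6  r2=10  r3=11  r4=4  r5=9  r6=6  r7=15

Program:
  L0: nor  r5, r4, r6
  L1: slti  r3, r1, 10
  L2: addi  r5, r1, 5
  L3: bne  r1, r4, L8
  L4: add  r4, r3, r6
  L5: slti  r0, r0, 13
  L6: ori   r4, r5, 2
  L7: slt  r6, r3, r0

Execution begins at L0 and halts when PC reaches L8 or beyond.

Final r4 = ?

7

[0] nor  r5, r4, r6  →  {r0:0, r1:6, r2:10, r3:11, r4:4, r5:65529, r6:6, r7:15}
[1] slti  r3, r1, 10  →  {r0:0, r1:6, r2:10, r3:1, r4:4, r5:65529, r6:6, r7:15}
[2] addi  r5, r1, 5  →  {r0:0, r1:6, r2:10, r3:1, r4:4, r5:11, r6:6, r7:15}
[3] bne  r1, r4, L8  →  {r0:0, r1:6, r2:10, r3:1, r4:4, r5:11, r6:6, r7:15}  ⟨branch taken⟩
[4] add  r4, r3, r6  →  {r0:0, r1:6, r2:10, r3:1, r4:7, r5:11, r6:6, r7:15}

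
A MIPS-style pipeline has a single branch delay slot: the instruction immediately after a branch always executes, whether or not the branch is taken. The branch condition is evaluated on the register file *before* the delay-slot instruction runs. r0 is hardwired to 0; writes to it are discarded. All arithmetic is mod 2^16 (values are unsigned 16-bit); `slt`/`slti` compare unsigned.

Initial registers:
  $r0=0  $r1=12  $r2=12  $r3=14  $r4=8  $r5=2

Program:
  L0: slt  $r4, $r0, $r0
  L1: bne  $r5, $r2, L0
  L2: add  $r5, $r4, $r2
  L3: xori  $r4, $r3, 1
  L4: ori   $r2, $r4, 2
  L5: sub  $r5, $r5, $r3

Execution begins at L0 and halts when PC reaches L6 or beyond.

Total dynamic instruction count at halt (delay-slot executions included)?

9

#0 slt  $r4, $r0, $r0 ; 0/12/12/14/0/2
#1 bne  $r5, $r2, L0 ; 0/12/12/14/0/2 ; →target
#2 add  $r5, $r4, $r2 ; 0/12/12/14/0/12
#0 slt  $r4, $r0, $r0 ; 0/12/12/14/0/12
#1 bne  $r5, $r2, L0 ; 0/12/12/14/0/12 ; →fallthru
#2 add  $r5, $r4, $r2 ; 0/12/12/14/0/12
#3 xori  $r4, $r3, 1 ; 0/12/12/14/15/12
#4 ori   $r2, $r4, 2 ; 0/12/15/14/15/12
#5 sub  $r5, $r5, $r3 ; 0/12/15/14/15/65534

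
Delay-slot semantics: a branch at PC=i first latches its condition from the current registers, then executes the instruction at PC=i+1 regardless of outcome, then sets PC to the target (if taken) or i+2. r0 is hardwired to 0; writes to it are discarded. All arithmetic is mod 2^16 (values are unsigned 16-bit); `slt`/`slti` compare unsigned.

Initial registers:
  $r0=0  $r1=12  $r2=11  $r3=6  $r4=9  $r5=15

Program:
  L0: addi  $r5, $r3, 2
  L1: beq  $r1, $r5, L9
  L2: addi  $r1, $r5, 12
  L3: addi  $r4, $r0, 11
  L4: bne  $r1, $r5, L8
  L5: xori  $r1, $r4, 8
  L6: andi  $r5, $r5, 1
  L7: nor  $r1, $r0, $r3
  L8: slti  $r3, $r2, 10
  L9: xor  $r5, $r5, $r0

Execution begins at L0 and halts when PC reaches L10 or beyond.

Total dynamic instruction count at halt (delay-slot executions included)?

PC=0  addi  $r5, $r3, 2      | $r0=0 $r1=12 $r2=11 $r3=6 $r4=9 $r5=8
PC=1  beq  $r1, $r5, L9      | $r0=0 $r1=12 $r2=11 $r3=6 $r4=9 $r5=8  [not taken]
PC=2  addi  $r1, $r5, 12     | $r0=0 $r1=20 $r2=11 $r3=6 $r4=9 $r5=8
PC=3  addi  $r4, $r0, 11     | $r0=0 $r1=20 $r2=11 $r3=6 $r4=11 $r5=8
PC=4  bne  $r1, $r5, L8      | $r0=0 $r1=20 $r2=11 $r3=6 $r4=11 $r5=8  [TAKEN]
PC=5  xori  $r1, $r4, 8      | $r0=0 $r1=3 $r2=11 $r3=6 $r4=11 $r5=8
PC=8  slti  $r3, $r2, 10     | $r0=0 $r1=3 $r2=11 $r3=0 $r4=11 $r5=8
PC=9  xor  $r5, $r5, $r0     | $r0=0 $r1=3 $r2=11 $r3=0 $r4=11 $r5=8

8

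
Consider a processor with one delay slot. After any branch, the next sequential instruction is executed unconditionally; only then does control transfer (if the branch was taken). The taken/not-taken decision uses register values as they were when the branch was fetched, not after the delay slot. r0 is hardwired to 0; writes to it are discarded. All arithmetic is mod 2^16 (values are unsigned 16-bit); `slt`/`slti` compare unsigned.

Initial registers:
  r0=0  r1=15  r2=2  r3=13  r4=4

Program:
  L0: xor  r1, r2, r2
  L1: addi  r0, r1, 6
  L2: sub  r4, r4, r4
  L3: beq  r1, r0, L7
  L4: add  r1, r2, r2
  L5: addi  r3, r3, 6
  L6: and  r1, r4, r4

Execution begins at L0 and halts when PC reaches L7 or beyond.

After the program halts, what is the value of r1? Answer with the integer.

  step pc=0: xor  r1, r2, r2  regs=(0,0,2,13,4)
  step pc=1: addi  r0, r1, 6  regs=(0,0,2,13,4)
  step pc=2: sub  r4, r4, r4  regs=(0,0,2,13,0)
  step pc=3: beq  r1, r0, L7  cond=T  regs=(0,0,2,13,0)
  step pc=4: add  r1, r2, r2  regs=(0,4,2,13,0)

4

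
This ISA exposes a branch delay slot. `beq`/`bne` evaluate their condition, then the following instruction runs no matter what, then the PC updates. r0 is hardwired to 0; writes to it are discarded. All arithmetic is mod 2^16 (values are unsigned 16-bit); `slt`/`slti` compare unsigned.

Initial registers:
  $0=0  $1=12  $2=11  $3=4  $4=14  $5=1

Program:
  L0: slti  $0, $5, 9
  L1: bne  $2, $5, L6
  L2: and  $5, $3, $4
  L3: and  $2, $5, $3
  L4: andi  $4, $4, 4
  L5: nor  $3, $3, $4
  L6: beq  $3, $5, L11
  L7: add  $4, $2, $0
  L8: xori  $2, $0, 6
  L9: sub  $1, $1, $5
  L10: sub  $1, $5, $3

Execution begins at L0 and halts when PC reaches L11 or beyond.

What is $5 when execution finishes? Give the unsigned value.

[0] slti  $0, $5, 9  →  {$0:0, $1:12, $2:11, $3:4, $4:14, $5:1}
[1] bne  $2, $5, L6  →  {$0:0, $1:12, $2:11, $3:4, $4:14, $5:1}  ⟨branch taken⟩
[2] and  $5, $3, $4  →  {$0:0, $1:12, $2:11, $3:4, $4:14, $5:4}
[6] beq  $3, $5, L11  →  {$0:0, $1:12, $2:11, $3:4, $4:14, $5:4}  ⟨branch taken⟩
[7] add  $4, $2, $0  →  {$0:0, $1:12, $2:11, $3:4, $4:11, $5:4}

4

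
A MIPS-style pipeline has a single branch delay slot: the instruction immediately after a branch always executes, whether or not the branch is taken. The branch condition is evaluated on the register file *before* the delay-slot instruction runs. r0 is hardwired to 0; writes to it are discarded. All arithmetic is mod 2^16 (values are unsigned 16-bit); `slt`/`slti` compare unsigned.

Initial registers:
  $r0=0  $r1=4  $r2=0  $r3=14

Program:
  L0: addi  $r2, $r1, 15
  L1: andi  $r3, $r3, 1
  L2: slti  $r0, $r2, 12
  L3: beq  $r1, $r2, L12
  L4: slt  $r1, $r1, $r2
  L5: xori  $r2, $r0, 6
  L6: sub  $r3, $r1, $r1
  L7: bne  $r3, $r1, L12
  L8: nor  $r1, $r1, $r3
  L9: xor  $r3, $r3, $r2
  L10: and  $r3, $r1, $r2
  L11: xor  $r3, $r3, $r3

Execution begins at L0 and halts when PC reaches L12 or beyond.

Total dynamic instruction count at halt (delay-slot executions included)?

9

#0 addi  $r2, $r1, 15 ; 0/4/19/14
#1 andi  $r3, $r3, 1 ; 0/4/19/0
#2 slti  $r0, $r2, 12 ; 0/4/19/0
#3 beq  $r1, $r2, L12 ; 0/4/19/0 ; →fallthru
#4 slt  $r1, $r1, $r2 ; 0/1/19/0
#5 xori  $r2, $r0, 6 ; 0/1/6/0
#6 sub  $r3, $r1, $r1 ; 0/1/6/0
#7 bne  $r3, $r1, L12 ; 0/1/6/0 ; →target
#8 nor  $r1, $r1, $r3 ; 0/65534/6/0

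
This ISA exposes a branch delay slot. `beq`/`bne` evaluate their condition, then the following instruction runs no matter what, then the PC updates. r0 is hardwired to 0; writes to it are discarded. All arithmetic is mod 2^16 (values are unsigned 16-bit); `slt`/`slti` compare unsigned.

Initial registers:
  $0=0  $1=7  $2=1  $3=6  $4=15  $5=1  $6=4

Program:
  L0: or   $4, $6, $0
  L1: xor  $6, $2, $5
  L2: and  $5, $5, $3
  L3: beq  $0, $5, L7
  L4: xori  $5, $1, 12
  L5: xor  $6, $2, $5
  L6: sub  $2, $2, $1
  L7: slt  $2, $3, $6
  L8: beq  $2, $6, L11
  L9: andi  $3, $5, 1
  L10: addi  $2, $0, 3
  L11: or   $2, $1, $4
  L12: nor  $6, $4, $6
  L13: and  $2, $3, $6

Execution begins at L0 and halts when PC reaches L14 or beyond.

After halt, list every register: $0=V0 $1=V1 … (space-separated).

PC=0  or   $4, $6, $0        | $0=0 $1=7 $2=1 $3=6 $4=4 $5=1 $6=4
PC=1  xor  $6, $2, $5        | $0=0 $1=7 $2=1 $3=6 $4=4 $5=1 $6=0
PC=2  and  $5, $5, $3        | $0=0 $1=7 $2=1 $3=6 $4=4 $5=0 $6=0
PC=3  beq  $0, $5, L7        | $0=0 $1=7 $2=1 $3=6 $4=4 $5=0 $6=0  [TAKEN]
PC=4  xori  $5, $1, 12       | $0=0 $1=7 $2=1 $3=6 $4=4 $5=11 $6=0
PC=7  slt  $2, $3, $6        | $0=0 $1=7 $2=0 $3=6 $4=4 $5=11 $6=0
PC=8  beq  $2, $6, L11       | $0=0 $1=7 $2=0 $3=6 $4=4 $5=11 $6=0  [TAKEN]
PC=9  andi  $3, $5, 1        | $0=0 $1=7 $2=0 $3=1 $4=4 $5=11 $6=0
PC=11 or   $2, $1, $4        | $0=0 $1=7 $2=7 $3=1 $4=4 $5=11 $6=0
PC=12 nor  $6, $4, $6        | $0=0 $1=7 $2=7 $3=1 $4=4 $5=11 $6=65531
PC=13 and  $2, $3, $6        | $0=0 $1=7 $2=1 $3=1 $4=4 $5=11 $6=65531

$0=0 $1=7 $2=1 $3=1 $4=4 $5=11 $6=65531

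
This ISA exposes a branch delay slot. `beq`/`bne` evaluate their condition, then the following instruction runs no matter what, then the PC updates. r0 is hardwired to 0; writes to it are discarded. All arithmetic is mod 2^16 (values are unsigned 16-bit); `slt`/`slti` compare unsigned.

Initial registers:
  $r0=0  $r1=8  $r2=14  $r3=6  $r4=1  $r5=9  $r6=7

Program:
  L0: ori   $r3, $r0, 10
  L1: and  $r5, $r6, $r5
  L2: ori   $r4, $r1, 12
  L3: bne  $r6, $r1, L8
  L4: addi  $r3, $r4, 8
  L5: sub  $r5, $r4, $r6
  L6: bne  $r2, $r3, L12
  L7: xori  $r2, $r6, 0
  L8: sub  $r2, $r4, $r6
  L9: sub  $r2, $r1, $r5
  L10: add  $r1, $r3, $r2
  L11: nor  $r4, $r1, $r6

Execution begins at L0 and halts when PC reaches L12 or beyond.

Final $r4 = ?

65504

#0 ori   $r3, $r0, 10 ; 0/8/14/10/1/9/7
#1 and  $r5, $r6, $r5 ; 0/8/14/10/1/1/7
#2 ori   $r4, $r1, 12 ; 0/8/14/10/12/1/7
#3 bne  $r6, $r1, L8 ; 0/8/14/10/12/1/7 ; →target
#4 addi  $r3, $r4, 8 ; 0/8/14/20/12/1/7
#8 sub  $r2, $r4, $r6 ; 0/8/5/20/12/1/7
#9 sub  $r2, $r1, $r5 ; 0/8/7/20/12/1/7
#10 add  $r1, $r3, $r2 ; 0/27/7/20/12/1/7
#11 nor  $r4, $r1, $r6 ; 0/27/7/20/65504/1/7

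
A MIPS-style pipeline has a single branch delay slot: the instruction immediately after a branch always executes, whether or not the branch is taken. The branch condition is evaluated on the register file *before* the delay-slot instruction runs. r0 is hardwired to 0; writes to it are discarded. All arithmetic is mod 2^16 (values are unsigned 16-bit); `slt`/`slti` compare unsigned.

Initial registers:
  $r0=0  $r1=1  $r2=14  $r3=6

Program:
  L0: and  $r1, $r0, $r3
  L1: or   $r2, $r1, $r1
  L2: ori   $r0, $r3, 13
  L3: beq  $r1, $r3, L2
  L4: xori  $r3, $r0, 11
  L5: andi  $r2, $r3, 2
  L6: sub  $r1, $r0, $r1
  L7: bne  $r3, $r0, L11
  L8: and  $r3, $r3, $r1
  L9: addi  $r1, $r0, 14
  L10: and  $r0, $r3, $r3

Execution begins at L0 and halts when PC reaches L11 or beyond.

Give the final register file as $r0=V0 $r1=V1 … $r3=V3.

$r0=0 $r1=0 $r2=2 $r3=0

  step pc=0: and  $r1, $r0, $r3  regs=(0,0,14,6)
  step pc=1: or   $r2, $r1, $r1  regs=(0,0,0,6)
  step pc=2: ori   $r0, $r3, 13  regs=(0,0,0,6)
  step pc=3: beq  $r1, $r3, L2  cond=F  regs=(0,0,0,6)
  step pc=4: xori  $r3, $r0, 11  regs=(0,0,0,11)
  step pc=5: andi  $r2, $r3, 2  regs=(0,0,2,11)
  step pc=6: sub  $r1, $r0, $r1  regs=(0,0,2,11)
  step pc=7: bne  $r3, $r0, L11  cond=T  regs=(0,0,2,11)
  step pc=8: and  $r3, $r3, $r1  regs=(0,0,2,0)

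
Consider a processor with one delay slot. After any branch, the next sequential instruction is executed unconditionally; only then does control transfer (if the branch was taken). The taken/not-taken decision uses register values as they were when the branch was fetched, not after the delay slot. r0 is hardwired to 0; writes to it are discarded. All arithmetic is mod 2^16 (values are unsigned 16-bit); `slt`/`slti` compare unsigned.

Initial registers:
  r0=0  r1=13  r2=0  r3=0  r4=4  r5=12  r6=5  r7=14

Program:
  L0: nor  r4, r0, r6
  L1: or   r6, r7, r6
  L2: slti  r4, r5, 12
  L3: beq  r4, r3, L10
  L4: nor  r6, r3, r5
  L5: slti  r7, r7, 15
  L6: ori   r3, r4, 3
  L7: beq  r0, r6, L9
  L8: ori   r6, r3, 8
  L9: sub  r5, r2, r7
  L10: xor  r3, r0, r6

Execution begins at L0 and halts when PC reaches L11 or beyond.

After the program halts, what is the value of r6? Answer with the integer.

65523

#0 nor  r4, r0, r6 ; 0/13/0/0/65530/12/5/14
#1 or   r6, r7, r6 ; 0/13/0/0/65530/12/15/14
#2 slti  r4, r5, 12 ; 0/13/0/0/0/12/15/14
#3 beq  r4, r3, L10 ; 0/13/0/0/0/12/15/14 ; →target
#4 nor  r6, r3, r5 ; 0/13/0/0/0/12/65523/14
#10 xor  r3, r0, r6 ; 0/13/0/65523/0/12/65523/14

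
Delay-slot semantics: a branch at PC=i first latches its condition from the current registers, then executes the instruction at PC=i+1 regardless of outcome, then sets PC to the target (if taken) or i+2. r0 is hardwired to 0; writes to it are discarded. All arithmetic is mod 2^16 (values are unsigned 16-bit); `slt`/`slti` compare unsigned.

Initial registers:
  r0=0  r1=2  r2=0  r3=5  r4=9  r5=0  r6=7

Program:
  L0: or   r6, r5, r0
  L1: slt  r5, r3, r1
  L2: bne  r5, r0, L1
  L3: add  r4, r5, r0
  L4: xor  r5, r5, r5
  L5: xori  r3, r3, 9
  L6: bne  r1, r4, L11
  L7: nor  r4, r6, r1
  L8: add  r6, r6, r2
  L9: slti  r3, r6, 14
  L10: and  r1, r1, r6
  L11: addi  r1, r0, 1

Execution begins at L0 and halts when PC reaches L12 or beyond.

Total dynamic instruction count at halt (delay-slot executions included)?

[0] or   r6, r5, r0  →  {r0:0, r1:2, r2:0, r3:5, r4:9, r5:0, r6:0}
[1] slt  r5, r3, r1  →  {r0:0, r1:2, r2:0, r3:5, r4:9, r5:0, r6:0}
[2] bne  r5, r0, L1  →  {r0:0, r1:2, r2:0, r3:5, r4:9, r5:0, r6:0}  ⟨branch fallthrough⟩
[3] add  r4, r5, r0  →  {r0:0, r1:2, r2:0, r3:5, r4:0, r5:0, r6:0}
[4] xor  r5, r5, r5  →  {r0:0, r1:2, r2:0, r3:5, r4:0, r5:0, r6:0}
[5] xori  r3, r3, 9  →  {r0:0, r1:2, r2:0, r3:12, r4:0, r5:0, r6:0}
[6] bne  r1, r4, L11  →  {r0:0, r1:2, r2:0, r3:12, r4:0, r5:0, r6:0}  ⟨branch taken⟩
[7] nor  r4, r6, r1  →  {r0:0, r1:2, r2:0, r3:12, r4:65533, r5:0, r6:0}
[11] addi  r1, r0, 1  →  {r0:0, r1:1, r2:0, r3:12, r4:65533, r5:0, r6:0}

9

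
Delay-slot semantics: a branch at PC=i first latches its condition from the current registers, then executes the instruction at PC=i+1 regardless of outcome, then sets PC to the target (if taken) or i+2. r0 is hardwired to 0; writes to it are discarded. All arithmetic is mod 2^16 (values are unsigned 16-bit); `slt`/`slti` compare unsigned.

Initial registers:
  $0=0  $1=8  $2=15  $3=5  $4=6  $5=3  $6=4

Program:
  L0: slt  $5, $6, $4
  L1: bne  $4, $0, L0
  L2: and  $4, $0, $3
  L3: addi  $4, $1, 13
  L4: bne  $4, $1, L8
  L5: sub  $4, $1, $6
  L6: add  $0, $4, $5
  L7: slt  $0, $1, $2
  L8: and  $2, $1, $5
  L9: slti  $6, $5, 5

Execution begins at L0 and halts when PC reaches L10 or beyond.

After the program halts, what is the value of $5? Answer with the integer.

  step pc=0: slt  $5, $6, $4  regs=(0,8,15,5,6,1,4)
  step pc=1: bne  $4, $0, L0  cond=T  regs=(0,8,15,5,6,1,4)
  step pc=2: and  $4, $0, $3  regs=(0,8,15,5,0,1,4)
  step pc=0: slt  $5, $6, $4  regs=(0,8,15,5,0,0,4)
  step pc=1: bne  $4, $0, L0  cond=F  regs=(0,8,15,5,0,0,4)
  step pc=2: and  $4, $0, $3  regs=(0,8,15,5,0,0,4)
  step pc=3: addi  $4, $1, 13  regs=(0,8,15,5,21,0,4)
  step pc=4: bne  $4, $1, L8  cond=T  regs=(0,8,15,5,21,0,4)
  step pc=5: sub  $4, $1, $6  regs=(0,8,15,5,4,0,4)
  step pc=8: and  $2, $1, $5  regs=(0,8,0,5,4,0,4)
  step pc=9: slti  $6, $5, 5  regs=(0,8,0,5,4,0,1)

0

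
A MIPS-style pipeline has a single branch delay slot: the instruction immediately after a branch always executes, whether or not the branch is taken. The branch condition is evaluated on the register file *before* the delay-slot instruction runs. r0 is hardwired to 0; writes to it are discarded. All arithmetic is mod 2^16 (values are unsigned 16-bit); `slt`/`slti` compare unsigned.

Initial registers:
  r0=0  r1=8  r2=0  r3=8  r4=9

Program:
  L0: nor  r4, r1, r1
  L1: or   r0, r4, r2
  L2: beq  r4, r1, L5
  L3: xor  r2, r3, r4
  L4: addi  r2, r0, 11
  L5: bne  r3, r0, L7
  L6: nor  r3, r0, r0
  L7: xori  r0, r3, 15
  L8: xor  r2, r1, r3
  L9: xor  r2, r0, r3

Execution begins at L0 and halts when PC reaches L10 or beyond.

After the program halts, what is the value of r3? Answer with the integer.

65535

[0] nor  r4, r1, r1  →  {r0:0, r1:8, r2:0, r3:8, r4:65527}
[1] or   r0, r4, r2  →  {r0:0, r1:8, r2:0, r3:8, r4:65527}
[2] beq  r4, r1, L5  →  {r0:0, r1:8, r2:0, r3:8, r4:65527}  ⟨branch fallthrough⟩
[3] xor  r2, r3, r4  →  {r0:0, r1:8, r2:65535, r3:8, r4:65527}
[4] addi  r2, r0, 11  →  {r0:0, r1:8, r2:11, r3:8, r4:65527}
[5] bne  r3, r0, L7  →  {r0:0, r1:8, r2:11, r3:8, r4:65527}  ⟨branch taken⟩
[6] nor  r3, r0, r0  →  {r0:0, r1:8, r2:11, r3:65535, r4:65527}
[7] xori  r0, r3, 15  →  {r0:0, r1:8, r2:11, r3:65535, r4:65527}
[8] xor  r2, r1, r3  →  {r0:0, r1:8, r2:65527, r3:65535, r4:65527}
[9] xor  r2, r0, r3  →  {r0:0, r1:8, r2:65535, r3:65535, r4:65527}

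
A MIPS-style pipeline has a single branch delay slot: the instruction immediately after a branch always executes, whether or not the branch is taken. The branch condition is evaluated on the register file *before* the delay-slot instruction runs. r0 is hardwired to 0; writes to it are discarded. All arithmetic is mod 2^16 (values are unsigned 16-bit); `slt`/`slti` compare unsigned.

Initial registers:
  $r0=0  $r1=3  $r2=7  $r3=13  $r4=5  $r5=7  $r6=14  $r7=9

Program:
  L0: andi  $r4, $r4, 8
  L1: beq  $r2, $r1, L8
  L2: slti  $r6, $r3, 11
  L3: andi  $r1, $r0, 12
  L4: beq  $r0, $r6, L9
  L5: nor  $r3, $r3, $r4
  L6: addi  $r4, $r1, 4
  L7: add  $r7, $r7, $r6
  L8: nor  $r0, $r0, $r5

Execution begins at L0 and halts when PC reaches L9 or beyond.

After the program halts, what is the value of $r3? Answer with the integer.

  step pc=0: andi  $r4, $r4, 8  regs=(0,3,7,13,0,7,14,9)
  step pc=1: beq  $r2, $r1, L8  cond=F  regs=(0,3,7,13,0,7,14,9)
  step pc=2: slti  $r6, $r3, 11  regs=(0,3,7,13,0,7,0,9)
  step pc=3: andi  $r1, $r0, 12  regs=(0,0,7,13,0,7,0,9)
  step pc=4: beq  $r0, $r6, L9  cond=T  regs=(0,0,7,13,0,7,0,9)
  step pc=5: nor  $r3, $r3, $r4  regs=(0,0,7,65522,0,7,0,9)

65522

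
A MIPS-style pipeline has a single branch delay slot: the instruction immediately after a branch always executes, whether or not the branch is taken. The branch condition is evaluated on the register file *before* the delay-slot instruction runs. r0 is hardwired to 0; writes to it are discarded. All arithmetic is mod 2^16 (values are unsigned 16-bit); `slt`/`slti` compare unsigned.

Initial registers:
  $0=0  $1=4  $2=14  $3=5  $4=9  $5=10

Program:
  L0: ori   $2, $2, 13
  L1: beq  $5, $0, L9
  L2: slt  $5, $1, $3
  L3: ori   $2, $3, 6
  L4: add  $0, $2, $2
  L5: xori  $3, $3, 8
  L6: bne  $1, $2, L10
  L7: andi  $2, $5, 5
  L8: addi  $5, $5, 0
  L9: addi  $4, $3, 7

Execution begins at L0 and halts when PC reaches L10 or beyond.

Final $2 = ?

PC=0  ori   $2, $2, 13       | $0=0 $1=4 $2=15 $3=5 $4=9 $5=10
PC=1  beq  $5, $0, L9        | $0=0 $1=4 $2=15 $3=5 $4=9 $5=10  [not taken]
PC=2  slt  $5, $1, $3        | $0=0 $1=4 $2=15 $3=5 $4=9 $5=1
PC=3  ori   $2, $3, 6        | $0=0 $1=4 $2=7 $3=5 $4=9 $5=1
PC=4  add  $0, $2, $2        | $0=0 $1=4 $2=7 $3=5 $4=9 $5=1
PC=5  xori  $3, $3, 8        | $0=0 $1=4 $2=7 $3=13 $4=9 $5=1
PC=6  bne  $1, $2, L10       | $0=0 $1=4 $2=7 $3=13 $4=9 $5=1  [TAKEN]
PC=7  andi  $2, $5, 5        | $0=0 $1=4 $2=1 $3=13 $4=9 $5=1

1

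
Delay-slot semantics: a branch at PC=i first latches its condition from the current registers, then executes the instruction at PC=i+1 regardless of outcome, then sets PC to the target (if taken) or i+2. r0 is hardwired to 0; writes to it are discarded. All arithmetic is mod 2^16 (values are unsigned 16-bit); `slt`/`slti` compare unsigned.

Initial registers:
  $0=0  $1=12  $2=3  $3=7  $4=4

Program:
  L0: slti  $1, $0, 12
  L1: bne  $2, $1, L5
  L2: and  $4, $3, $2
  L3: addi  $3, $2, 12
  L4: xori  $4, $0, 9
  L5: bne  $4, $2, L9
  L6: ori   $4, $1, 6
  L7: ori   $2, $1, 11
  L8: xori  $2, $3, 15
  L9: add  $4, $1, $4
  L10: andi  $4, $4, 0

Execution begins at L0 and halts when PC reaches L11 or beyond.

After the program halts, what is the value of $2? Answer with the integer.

8

  step pc=0: slti  $1, $0, 12  regs=(0,1,3,7,4)
  step pc=1: bne  $2, $1, L5  cond=T  regs=(0,1,3,7,4)
  step pc=2: and  $4, $3, $2  regs=(0,1,3,7,3)
  step pc=5: bne  $4, $2, L9  cond=F  regs=(0,1,3,7,3)
  step pc=6: ori   $4, $1, 6  regs=(0,1,3,7,7)
  step pc=7: ori   $2, $1, 11  regs=(0,1,11,7,7)
  step pc=8: xori  $2, $3, 15  regs=(0,1,8,7,7)
  step pc=9: add  $4, $1, $4  regs=(0,1,8,7,8)
  step pc=10: andi  $4, $4, 0  regs=(0,1,8,7,0)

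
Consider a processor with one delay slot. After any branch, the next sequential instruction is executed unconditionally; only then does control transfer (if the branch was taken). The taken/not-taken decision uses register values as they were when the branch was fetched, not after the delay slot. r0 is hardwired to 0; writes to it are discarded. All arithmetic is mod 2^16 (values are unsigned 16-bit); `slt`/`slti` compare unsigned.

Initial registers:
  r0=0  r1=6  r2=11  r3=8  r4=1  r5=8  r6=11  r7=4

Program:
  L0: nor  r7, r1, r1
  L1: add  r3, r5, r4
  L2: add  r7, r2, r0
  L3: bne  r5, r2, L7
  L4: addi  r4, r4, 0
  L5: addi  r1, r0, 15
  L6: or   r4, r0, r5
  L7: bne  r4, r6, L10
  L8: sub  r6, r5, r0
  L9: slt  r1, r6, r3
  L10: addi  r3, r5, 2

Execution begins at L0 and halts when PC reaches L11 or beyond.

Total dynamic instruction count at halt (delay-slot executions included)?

8

PC=0  nor  r7, r1, r1        | r0=0 r1=6 r2=11 r3=8 r4=1 r5=8 r6=11 r7=65529
PC=1  add  r3, r5, r4        | r0=0 r1=6 r2=11 r3=9 r4=1 r5=8 r6=11 r7=65529
PC=2  add  r7, r2, r0        | r0=0 r1=6 r2=11 r3=9 r4=1 r5=8 r6=11 r7=11
PC=3  bne  r5, r2, L7        | r0=0 r1=6 r2=11 r3=9 r4=1 r5=8 r6=11 r7=11  [TAKEN]
PC=4  addi  r4, r4, 0        | r0=0 r1=6 r2=11 r3=9 r4=1 r5=8 r6=11 r7=11
PC=7  bne  r4, r6, L10       | r0=0 r1=6 r2=11 r3=9 r4=1 r5=8 r6=11 r7=11  [TAKEN]
PC=8  sub  r6, r5, r0        | r0=0 r1=6 r2=11 r3=9 r4=1 r5=8 r6=8 r7=11
PC=10 addi  r3, r5, 2        | r0=0 r1=6 r2=11 r3=10 r4=1 r5=8 r6=8 r7=11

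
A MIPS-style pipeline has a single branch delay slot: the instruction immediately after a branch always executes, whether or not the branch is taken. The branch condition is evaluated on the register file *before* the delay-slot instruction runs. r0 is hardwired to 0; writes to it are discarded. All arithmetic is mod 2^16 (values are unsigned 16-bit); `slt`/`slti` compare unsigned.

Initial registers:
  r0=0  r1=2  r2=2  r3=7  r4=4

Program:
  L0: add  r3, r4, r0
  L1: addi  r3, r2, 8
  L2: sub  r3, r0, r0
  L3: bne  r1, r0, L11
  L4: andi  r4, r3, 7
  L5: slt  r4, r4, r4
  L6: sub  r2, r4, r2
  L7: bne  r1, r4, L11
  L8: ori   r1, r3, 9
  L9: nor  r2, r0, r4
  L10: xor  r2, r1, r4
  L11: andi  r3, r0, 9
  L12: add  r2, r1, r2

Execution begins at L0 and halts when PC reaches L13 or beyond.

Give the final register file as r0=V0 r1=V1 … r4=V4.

#0 add  r3, r4, r0 ; 0/2/2/4/4
#1 addi  r3, r2, 8 ; 0/2/2/10/4
#2 sub  r3, r0, r0 ; 0/2/2/0/4
#3 bne  r1, r0, L11 ; 0/2/2/0/4 ; →target
#4 andi  r4, r3, 7 ; 0/2/2/0/0
#11 andi  r3, r0, 9 ; 0/2/2/0/0
#12 add  r2, r1, r2 ; 0/2/4/0/0

r0=0 r1=2 r2=4 r3=0 r4=0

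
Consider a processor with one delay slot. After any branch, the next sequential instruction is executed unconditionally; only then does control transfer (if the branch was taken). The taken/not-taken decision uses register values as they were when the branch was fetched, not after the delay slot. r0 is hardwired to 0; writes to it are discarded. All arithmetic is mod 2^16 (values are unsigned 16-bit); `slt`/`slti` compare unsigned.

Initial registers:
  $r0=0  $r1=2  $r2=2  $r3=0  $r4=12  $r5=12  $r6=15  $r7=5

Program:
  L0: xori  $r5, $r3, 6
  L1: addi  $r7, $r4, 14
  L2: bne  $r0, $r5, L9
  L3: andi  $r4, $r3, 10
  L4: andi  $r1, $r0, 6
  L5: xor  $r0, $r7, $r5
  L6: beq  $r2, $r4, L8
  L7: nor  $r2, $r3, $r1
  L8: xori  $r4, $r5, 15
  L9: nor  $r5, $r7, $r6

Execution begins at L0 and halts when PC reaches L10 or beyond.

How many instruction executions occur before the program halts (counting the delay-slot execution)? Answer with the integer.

5

PC=0  xori  $r5, $r3, 6      | $r0=0 $r1=2 $r2=2 $r3=0 $r4=12 $r5=6 $r6=15 $r7=5
PC=1  addi  $r7, $r4, 14     | $r0=0 $r1=2 $r2=2 $r3=0 $r4=12 $r5=6 $r6=15 $r7=26
PC=2  bne  $r0, $r5, L9      | $r0=0 $r1=2 $r2=2 $r3=0 $r4=12 $r5=6 $r6=15 $r7=26  [TAKEN]
PC=3  andi  $r4, $r3, 10     | $r0=0 $r1=2 $r2=2 $r3=0 $r4=0 $r5=6 $r6=15 $r7=26
PC=9  nor  $r5, $r7, $r6     | $r0=0 $r1=2 $r2=2 $r3=0 $r4=0 $r5=65504 $r6=15 $r7=26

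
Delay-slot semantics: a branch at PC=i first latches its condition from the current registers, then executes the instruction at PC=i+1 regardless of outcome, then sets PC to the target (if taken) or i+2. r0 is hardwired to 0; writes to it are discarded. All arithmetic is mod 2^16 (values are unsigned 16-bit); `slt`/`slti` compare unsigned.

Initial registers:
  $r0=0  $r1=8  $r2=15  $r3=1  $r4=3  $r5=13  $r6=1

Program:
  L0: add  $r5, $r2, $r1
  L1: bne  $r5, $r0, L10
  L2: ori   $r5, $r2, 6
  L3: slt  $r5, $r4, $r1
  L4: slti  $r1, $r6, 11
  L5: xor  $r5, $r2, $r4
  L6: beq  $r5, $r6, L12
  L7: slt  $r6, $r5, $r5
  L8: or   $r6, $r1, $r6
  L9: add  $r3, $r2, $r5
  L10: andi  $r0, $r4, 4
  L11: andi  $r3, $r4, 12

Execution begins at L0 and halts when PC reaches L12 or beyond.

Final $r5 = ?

[0] add  $r5, $r2, $r1  →  {$r0:0, $r1:8, $r2:15, $r3:1, $r4:3, $r5:23, $r6:1}
[1] bne  $r5, $r0, L10  →  {$r0:0, $r1:8, $r2:15, $r3:1, $r4:3, $r5:23, $r6:1}  ⟨branch taken⟩
[2] ori   $r5, $r2, 6  →  {$r0:0, $r1:8, $r2:15, $r3:1, $r4:3, $r5:15, $r6:1}
[10] andi  $r0, $r4, 4  →  {$r0:0, $r1:8, $r2:15, $r3:1, $r4:3, $r5:15, $r6:1}
[11] andi  $r3, $r4, 12  →  {$r0:0, $r1:8, $r2:15, $r3:0, $r4:3, $r5:15, $r6:1}

15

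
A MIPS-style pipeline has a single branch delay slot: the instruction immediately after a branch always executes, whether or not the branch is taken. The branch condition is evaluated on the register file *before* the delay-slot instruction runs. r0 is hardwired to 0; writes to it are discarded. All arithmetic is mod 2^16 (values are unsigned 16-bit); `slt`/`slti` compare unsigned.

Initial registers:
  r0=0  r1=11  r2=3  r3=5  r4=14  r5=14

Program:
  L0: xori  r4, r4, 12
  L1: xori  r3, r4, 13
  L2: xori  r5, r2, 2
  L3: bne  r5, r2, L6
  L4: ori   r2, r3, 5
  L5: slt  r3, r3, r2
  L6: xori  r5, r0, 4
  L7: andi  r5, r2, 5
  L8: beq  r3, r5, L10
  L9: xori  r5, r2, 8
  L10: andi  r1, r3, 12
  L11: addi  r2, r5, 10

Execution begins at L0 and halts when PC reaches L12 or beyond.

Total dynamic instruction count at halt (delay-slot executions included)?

11

  step pc=0: xori  r4, r4, 12  regs=(0,11,3,5,2,14)
  step pc=1: xori  r3, r4, 13  regs=(0,11,3,15,2,14)
  step pc=2: xori  r5, r2, 2  regs=(0,11,3,15,2,1)
  step pc=3: bne  r5, r2, L6  cond=T  regs=(0,11,3,15,2,1)
  step pc=4: ori   r2, r3, 5  regs=(0,11,15,15,2,1)
  step pc=6: xori  r5, r0, 4  regs=(0,11,15,15,2,4)
  step pc=7: andi  r5, r2, 5  regs=(0,11,15,15,2,5)
  step pc=8: beq  r3, r5, L10  cond=F  regs=(0,11,15,15,2,5)
  step pc=9: xori  r5, r2, 8  regs=(0,11,15,15,2,7)
  step pc=10: andi  r1, r3, 12  regs=(0,12,15,15,2,7)
  step pc=11: addi  r2, r5, 10  regs=(0,12,17,15,2,7)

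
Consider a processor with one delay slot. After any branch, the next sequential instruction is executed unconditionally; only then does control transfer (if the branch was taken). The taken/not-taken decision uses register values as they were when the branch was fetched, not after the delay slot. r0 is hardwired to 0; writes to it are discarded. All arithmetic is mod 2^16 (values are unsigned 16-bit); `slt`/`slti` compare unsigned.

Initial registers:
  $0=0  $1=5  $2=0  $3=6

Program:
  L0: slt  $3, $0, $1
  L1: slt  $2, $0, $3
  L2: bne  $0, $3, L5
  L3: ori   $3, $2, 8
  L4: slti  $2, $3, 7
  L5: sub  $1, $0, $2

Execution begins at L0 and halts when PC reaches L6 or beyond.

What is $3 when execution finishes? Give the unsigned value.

#0 slt  $3, $0, $1 ; 0/5/0/1
#1 slt  $2, $0, $3 ; 0/5/1/1
#2 bne  $0, $3, L5 ; 0/5/1/1 ; →target
#3 ori   $3, $2, 8 ; 0/5/1/9
#5 sub  $1, $0, $2 ; 0/65535/1/9

9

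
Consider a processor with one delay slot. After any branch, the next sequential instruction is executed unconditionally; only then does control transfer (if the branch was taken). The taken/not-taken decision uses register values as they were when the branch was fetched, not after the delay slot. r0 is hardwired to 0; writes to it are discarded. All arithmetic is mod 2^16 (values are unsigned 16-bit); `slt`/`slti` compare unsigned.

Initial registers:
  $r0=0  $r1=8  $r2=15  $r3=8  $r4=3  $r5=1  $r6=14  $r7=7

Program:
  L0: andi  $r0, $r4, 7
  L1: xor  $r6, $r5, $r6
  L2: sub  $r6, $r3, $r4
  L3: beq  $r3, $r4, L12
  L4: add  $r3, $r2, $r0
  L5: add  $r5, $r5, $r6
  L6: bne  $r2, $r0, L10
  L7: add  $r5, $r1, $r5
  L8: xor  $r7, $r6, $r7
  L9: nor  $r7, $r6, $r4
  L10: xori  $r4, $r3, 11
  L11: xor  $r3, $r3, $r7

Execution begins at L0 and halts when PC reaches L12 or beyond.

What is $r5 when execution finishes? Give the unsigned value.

14

#0 andi  $r0, $r4, 7 ; 0/8/15/8/3/1/14/7
#1 xor  $r6, $r5, $r6 ; 0/8/15/8/3/1/15/7
#2 sub  $r6, $r3, $r4 ; 0/8/15/8/3/1/5/7
#3 beq  $r3, $r4, L12 ; 0/8/15/8/3/1/5/7 ; →fallthru
#4 add  $r3, $r2, $r0 ; 0/8/15/15/3/1/5/7
#5 add  $r5, $r5, $r6 ; 0/8/15/15/3/6/5/7
#6 bne  $r2, $r0, L10 ; 0/8/15/15/3/6/5/7 ; →target
#7 add  $r5, $r1, $r5 ; 0/8/15/15/3/14/5/7
#10 xori  $r4, $r3, 11 ; 0/8/15/15/4/14/5/7
#11 xor  $r3, $r3, $r7 ; 0/8/15/8/4/14/5/7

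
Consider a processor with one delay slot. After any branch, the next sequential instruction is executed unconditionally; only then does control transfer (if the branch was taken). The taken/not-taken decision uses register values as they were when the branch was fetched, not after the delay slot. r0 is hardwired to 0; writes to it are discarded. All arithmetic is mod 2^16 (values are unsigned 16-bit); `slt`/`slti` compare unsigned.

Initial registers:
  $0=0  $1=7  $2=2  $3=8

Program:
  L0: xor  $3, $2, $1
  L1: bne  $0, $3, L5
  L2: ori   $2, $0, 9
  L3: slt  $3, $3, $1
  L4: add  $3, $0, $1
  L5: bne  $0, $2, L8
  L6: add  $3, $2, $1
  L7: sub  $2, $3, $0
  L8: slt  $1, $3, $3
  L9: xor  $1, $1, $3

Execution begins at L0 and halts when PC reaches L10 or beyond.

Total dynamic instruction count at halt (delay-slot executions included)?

7

PC=0  xor  $3, $2, $1        | $0=0 $1=7 $2=2 $3=5
PC=1  bne  $0, $3, L5        | $0=0 $1=7 $2=2 $3=5  [TAKEN]
PC=2  ori   $2, $0, 9        | $0=0 $1=7 $2=9 $3=5
PC=5  bne  $0, $2, L8        | $0=0 $1=7 $2=9 $3=5  [TAKEN]
PC=6  add  $3, $2, $1        | $0=0 $1=7 $2=9 $3=16
PC=8  slt  $1, $3, $3        | $0=0 $1=0 $2=9 $3=16
PC=9  xor  $1, $1, $3        | $0=0 $1=16 $2=9 $3=16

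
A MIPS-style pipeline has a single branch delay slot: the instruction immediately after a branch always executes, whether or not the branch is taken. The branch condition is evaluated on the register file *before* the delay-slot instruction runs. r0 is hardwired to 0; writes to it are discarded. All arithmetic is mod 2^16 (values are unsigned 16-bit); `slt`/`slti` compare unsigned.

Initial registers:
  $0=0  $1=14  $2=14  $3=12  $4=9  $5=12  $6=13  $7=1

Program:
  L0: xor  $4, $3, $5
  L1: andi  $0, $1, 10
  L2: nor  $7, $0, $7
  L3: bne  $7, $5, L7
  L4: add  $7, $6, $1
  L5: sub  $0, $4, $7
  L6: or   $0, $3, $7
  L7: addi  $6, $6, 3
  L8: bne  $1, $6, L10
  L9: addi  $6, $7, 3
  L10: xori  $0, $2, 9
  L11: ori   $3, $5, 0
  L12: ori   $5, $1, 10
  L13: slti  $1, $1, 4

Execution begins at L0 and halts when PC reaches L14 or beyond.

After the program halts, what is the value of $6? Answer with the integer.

PC=0  xor  $4, $3, $5        | $0=0 $1=14 $2=14 $3=12 $4=0 $5=12 $6=13 $7=1
PC=1  andi  $0, $1, 10       | $0=0 $1=14 $2=14 $3=12 $4=0 $5=12 $6=13 $7=1
PC=2  nor  $7, $0, $7        | $0=0 $1=14 $2=14 $3=12 $4=0 $5=12 $6=13 $7=65534
PC=3  bne  $7, $5, L7        | $0=0 $1=14 $2=14 $3=12 $4=0 $5=12 $6=13 $7=65534  [TAKEN]
PC=4  add  $7, $6, $1        | $0=0 $1=14 $2=14 $3=12 $4=0 $5=12 $6=13 $7=27
PC=7  addi  $6, $6, 3        | $0=0 $1=14 $2=14 $3=12 $4=0 $5=12 $6=16 $7=27
PC=8  bne  $1, $6, L10       | $0=0 $1=14 $2=14 $3=12 $4=0 $5=12 $6=16 $7=27  [TAKEN]
PC=9  addi  $6, $7, 3        | $0=0 $1=14 $2=14 $3=12 $4=0 $5=12 $6=30 $7=27
PC=10 xori  $0, $2, 9        | $0=0 $1=14 $2=14 $3=12 $4=0 $5=12 $6=30 $7=27
PC=11 ori   $3, $5, 0        | $0=0 $1=14 $2=14 $3=12 $4=0 $5=12 $6=30 $7=27
PC=12 ori   $5, $1, 10       | $0=0 $1=14 $2=14 $3=12 $4=0 $5=14 $6=30 $7=27
PC=13 slti  $1, $1, 4        | $0=0 $1=0 $2=14 $3=12 $4=0 $5=14 $6=30 $7=27

30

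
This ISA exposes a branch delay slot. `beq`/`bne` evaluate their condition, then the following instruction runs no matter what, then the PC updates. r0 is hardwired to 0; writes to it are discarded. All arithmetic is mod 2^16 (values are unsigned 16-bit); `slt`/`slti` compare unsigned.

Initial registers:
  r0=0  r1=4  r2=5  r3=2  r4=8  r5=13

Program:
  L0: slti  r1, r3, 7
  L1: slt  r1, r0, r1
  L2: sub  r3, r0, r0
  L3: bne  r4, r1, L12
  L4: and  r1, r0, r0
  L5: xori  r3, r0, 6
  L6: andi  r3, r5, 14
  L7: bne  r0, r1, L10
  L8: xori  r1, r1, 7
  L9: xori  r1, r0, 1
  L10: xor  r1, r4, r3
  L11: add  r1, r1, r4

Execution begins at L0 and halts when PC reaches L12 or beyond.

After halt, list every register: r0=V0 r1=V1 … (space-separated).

[0] slti  r1, r3, 7  →  {r0:0, r1:1, r2:5, r3:2, r4:8, r5:13}
[1] slt  r1, r0, r1  →  {r0:0, r1:1, r2:5, r3:2, r4:8, r5:13}
[2] sub  r3, r0, r0  →  {r0:0, r1:1, r2:5, r3:0, r4:8, r5:13}
[3] bne  r4, r1, L12  →  {r0:0, r1:1, r2:5, r3:0, r4:8, r5:13}  ⟨branch taken⟩
[4] and  r1, r0, r0  →  {r0:0, r1:0, r2:5, r3:0, r4:8, r5:13}

r0=0 r1=0 r2=5 r3=0 r4=8 r5=13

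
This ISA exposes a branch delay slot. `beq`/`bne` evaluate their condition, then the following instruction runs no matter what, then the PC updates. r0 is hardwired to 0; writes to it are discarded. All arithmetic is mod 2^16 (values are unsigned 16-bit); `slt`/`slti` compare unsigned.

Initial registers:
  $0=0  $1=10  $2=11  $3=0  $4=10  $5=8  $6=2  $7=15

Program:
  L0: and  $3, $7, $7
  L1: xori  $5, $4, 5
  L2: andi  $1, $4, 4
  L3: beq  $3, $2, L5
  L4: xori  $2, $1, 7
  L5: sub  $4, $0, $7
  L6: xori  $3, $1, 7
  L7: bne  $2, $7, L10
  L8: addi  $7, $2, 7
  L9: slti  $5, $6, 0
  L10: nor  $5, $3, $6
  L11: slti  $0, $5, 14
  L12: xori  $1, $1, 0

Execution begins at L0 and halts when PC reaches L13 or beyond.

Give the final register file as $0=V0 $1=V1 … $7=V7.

$0=0 $1=0 $2=7 $3=7 $4=65521 $5=65528 $6=2 $7=14

  step pc=0: and  $3, $7, $7  regs=(0,10,11,15,10,8,2,15)
  step pc=1: xori  $5, $4, 5  regs=(0,10,11,15,10,15,2,15)
  step pc=2: andi  $1, $4, 4  regs=(0,0,11,15,10,15,2,15)
  step pc=3: beq  $3, $2, L5  cond=F  regs=(0,0,11,15,10,15,2,15)
  step pc=4: xori  $2, $1, 7  regs=(0,0,7,15,10,15,2,15)
  step pc=5: sub  $4, $0, $7  regs=(0,0,7,15,65521,15,2,15)
  step pc=6: xori  $3, $1, 7  regs=(0,0,7,7,65521,15,2,15)
  step pc=7: bne  $2, $7, L10  cond=T  regs=(0,0,7,7,65521,15,2,15)
  step pc=8: addi  $7, $2, 7  regs=(0,0,7,7,65521,15,2,14)
  step pc=10: nor  $5, $3, $6  regs=(0,0,7,7,65521,65528,2,14)
  step pc=11: slti  $0, $5, 14  regs=(0,0,7,7,65521,65528,2,14)
  step pc=12: xori  $1, $1, 0  regs=(0,0,7,7,65521,65528,2,14)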